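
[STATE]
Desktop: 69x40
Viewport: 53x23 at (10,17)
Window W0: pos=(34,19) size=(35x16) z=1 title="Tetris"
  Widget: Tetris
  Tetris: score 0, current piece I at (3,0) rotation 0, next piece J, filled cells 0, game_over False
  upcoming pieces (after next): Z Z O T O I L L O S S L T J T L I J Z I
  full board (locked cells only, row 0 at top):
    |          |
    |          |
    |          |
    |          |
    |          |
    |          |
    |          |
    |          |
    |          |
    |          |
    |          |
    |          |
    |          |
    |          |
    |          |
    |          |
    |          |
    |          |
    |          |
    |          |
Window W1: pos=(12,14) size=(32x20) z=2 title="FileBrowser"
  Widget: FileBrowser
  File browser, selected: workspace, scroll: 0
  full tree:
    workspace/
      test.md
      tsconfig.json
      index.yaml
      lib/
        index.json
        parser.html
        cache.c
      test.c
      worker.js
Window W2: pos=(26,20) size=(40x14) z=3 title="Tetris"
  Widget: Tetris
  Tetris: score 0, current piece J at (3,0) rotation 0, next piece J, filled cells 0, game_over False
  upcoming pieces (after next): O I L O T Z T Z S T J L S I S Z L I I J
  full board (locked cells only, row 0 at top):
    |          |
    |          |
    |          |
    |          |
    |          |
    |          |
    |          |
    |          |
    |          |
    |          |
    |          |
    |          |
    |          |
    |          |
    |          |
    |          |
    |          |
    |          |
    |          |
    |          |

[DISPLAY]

  ┃> [-] workspace/              ┃                   
  ┃    test.md                   ┃                   
  ┃    tsconfig.json             ┃━━━━━━━━━━━━━━━━━━━
  ┃    index.yam┏━━━━━━━━━━━━━━━━━━━━━━━━━━━━━━━━━━━━
  ┃    [+] lib/ ┃ Tetris                             
  ┃    test.c   ┠────────────────────────────────────
  ┃    worker.js┃          │Next:                    
  ┃             ┃          │█                        
  ┃             ┃          │███                      
  ┃             ┃          │                         
  ┃             ┃          │                         
  ┃             ┃          │                         
  ┃             ┃          │Score:                   
  ┃             ┃          │0                        
  ┃             ┃          │                         
  ┃             ┃          │                         
  ┗━━━━━━━━━━━━━┗━━━━━━━━━━━━━━━━━━━━━━━━━━━━━━━━━━━━
                        ┗━━━━━━━━━━━━━━━━━━━━━━━━━━━━
                                                     
                                                     
                                                     
                                                     
                                                     


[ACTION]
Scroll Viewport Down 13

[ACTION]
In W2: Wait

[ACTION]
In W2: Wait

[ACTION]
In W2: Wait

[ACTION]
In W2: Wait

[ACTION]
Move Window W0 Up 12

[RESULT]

  ┃> [-] workspace/              ┃ │0                
  ┃    test.md                   ┃ │                 
  ┃    tsconfig.json             ┃ │                 
  ┃    index.yam┏━━━━━━━━━━━━━━━━━━━━━━━━━━━━━━━━━━━━
  ┃    [+] lib/ ┃ Tetris                             
  ┃    test.c   ┠────────────────────────────────────
  ┃    worker.js┃          │Next:                    
  ┃             ┃          │█                        
  ┃             ┃          │███                      
  ┃             ┃          │                         
  ┃             ┃          │                         
  ┃             ┃          │                         
  ┃             ┃          │Score:                   
  ┃             ┃          │0                        
  ┃             ┃          │                         
  ┃             ┃          │                         
  ┗━━━━━━━━━━━━━┗━━━━━━━━━━━━━━━━━━━━━━━━━━━━━━━━━━━━
                                                     
                                                     
                                                     
                                                     
                                                     
                                                     


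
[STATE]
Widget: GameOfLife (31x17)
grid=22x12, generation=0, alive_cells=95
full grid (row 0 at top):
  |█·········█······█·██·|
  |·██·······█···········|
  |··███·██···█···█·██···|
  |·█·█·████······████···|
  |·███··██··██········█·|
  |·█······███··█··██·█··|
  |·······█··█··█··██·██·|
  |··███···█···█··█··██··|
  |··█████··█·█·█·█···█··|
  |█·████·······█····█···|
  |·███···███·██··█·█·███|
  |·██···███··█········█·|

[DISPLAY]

Gen: 0                         
█·········█······█·██·         
·██·······█···········         
··███·██···█···█·██···         
·█·█·████······████···         
·███··██··██········█·         
·█······███··█··██·█··         
·······█··█··█··██·██·         
··███···█···█··█··██··         
··█████··█·█·█·█···█··         
█·████·······█····█···         
·███···███·██··█·█·███         
·██···███··█········█·         
                               
                               
                               
                               


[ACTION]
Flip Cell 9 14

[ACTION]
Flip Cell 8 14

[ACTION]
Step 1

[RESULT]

Gen: 1                         
·█····················         
·██·······██····██·█··         
····█···█······█··█···         
·█······█·██···█··██··         
██·███····██···█···█··         
·█····█·█···█···██·█··         
··██···█··██████····█·         
··█···███████··█·█····         
······█········█···█··         
·······█·█·█····█·█···         
█····█···██████···████         
·█·█··█··████······███         
                               
                               
                               
                               


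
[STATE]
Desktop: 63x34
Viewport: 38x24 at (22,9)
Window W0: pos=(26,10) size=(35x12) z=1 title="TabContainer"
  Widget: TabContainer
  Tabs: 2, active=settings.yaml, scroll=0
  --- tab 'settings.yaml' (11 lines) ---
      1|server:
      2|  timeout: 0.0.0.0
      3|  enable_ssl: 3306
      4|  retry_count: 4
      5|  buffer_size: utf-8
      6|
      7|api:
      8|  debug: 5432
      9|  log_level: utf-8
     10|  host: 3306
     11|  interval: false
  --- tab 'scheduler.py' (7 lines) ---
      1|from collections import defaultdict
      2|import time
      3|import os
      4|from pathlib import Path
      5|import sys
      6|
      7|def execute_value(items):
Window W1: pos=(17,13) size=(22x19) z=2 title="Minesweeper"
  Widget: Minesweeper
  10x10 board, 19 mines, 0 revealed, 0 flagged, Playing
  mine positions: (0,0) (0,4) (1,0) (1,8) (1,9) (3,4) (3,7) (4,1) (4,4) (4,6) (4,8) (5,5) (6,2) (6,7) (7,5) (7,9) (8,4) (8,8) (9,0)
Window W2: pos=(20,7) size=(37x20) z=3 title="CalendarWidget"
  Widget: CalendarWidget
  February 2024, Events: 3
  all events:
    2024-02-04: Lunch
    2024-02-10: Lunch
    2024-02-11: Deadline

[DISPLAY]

──────────────────────────────────┨   
          February 2024           ┃━━━
o Tu We Th Fr Sa Su               ┃   
         1  2  3  4*              ┃───
5  6  7  8  9 10* 11*             ┃   
2 13 14 15 16 17 18               ┃───
9 20 21 22 23 24 25               ┃   
6 27 28 29                        ┃   
                                  ┃   
                                  ┃   
                                  ┃   
                                  ┃   
                                  ┃━━━
                                  ┃   
                                  ┃   
                                  ┃   
                                  ┃   
━━━━━━━━━━━━━━━━━━━━━━━━━━━━━━━━━━┛   
                ┃                     
                ┃                     
                ┃                     
                ┃                     
━━━━━━━━━━━━━━━━┛                     
                                      


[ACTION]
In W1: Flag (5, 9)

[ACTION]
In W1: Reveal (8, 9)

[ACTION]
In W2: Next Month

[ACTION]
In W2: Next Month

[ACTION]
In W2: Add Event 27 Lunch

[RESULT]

──────────────────────────────────┨   
            April 2024            ┃━━━
o Tu We Th Fr Sa Su               ┃   
1  2  3  4  5  6  7               ┃───
8  9 10 11 12 13 14               ┃   
5 16 17 18 19 20 21               ┃───
2 23 24 25 26 27* 28              ┃   
9 30                              ┃   
                                  ┃   
                                  ┃   
                                  ┃   
                                  ┃   
                                  ┃━━━
                                  ┃   
                                  ┃   
                                  ┃   
                                  ┃   
━━━━━━━━━━━━━━━━━━━━━━━━━━━━━━━━━━┛   
                ┃                     
                ┃                     
                ┃                     
                ┃                     
━━━━━━━━━━━━━━━━┛                     
                                      


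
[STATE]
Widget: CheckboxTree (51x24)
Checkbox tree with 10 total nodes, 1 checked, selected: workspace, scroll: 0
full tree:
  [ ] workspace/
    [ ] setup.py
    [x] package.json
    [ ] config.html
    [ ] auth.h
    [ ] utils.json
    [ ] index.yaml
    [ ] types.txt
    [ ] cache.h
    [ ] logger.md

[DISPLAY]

>[-] workspace/                                    
   [ ] setup.py                                    
   [x] package.json                                
   [ ] config.html                                 
   [ ] auth.h                                      
   [ ] utils.json                                  
   [ ] index.yaml                                  
   [ ] types.txt                                   
   [ ] cache.h                                     
   [ ] logger.md                                   
                                                   
                                                   
                                                   
                                                   
                                                   
                                                   
                                                   
                                                   
                                                   
                                                   
                                                   
                                                   
                                                   
                                                   


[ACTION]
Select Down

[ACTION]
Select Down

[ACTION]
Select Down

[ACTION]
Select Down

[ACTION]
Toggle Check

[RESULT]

 [-] workspace/                                    
   [ ] setup.py                                    
   [x] package.json                                
   [ ] config.html                                 
>  [x] auth.h                                      
   [ ] utils.json                                  
   [ ] index.yaml                                  
   [ ] types.txt                                   
   [ ] cache.h                                     
   [ ] logger.md                                   
                                                   
                                                   
                                                   
                                                   
                                                   
                                                   
                                                   
                                                   
                                                   
                                                   
                                                   
                                                   
                                                   
                                                   


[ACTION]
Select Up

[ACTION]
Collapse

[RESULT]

 [-] workspace/                                    
   [ ] setup.py                                    
   [x] package.json                                
>  [ ] config.html                                 
   [x] auth.h                                      
   [ ] utils.json                                  
   [ ] index.yaml                                  
   [ ] types.txt                                   
   [ ] cache.h                                     
   [ ] logger.md                                   
                                                   
                                                   
                                                   
                                                   
                                                   
                                                   
                                                   
                                                   
                                                   
                                                   
                                                   
                                                   
                                                   
                                                   


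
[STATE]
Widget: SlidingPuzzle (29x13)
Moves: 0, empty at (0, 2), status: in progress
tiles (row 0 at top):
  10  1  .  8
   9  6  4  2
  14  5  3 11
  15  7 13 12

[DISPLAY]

┌────┬────┬────┬────┐        
│ 10 │  1 │    │  8 │        
├────┼────┼────┼────┤        
│  9 │  6 │  4 │  2 │        
├────┼────┼────┼────┤        
│ 14 │  5 │  3 │ 11 │        
├────┼────┼────┼────┤        
│ 15 │  7 │ 13 │ 12 │        
└────┴────┴────┴────┘        
Moves: 0                     
                             
                             
                             


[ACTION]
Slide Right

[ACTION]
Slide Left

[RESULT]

┌────┬────┬────┬────┐        
│ 10 │  1 │    │  8 │        
├────┼────┼────┼────┤        
│  9 │  6 │  4 │  2 │        
├────┼────┼────┼────┤        
│ 14 │  5 │  3 │ 11 │        
├────┼────┼────┼────┤        
│ 15 │  7 │ 13 │ 12 │        
└────┴────┴────┴────┘        
Moves: 2                     
                             
                             
                             


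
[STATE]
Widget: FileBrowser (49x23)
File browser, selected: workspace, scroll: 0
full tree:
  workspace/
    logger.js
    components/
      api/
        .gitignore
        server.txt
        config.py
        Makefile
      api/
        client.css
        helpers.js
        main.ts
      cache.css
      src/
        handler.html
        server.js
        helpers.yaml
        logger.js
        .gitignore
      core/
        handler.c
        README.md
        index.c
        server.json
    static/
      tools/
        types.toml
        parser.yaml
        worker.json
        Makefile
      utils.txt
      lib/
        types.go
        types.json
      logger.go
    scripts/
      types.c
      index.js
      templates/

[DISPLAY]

> [-] workspace/                                 
    logger.js                                    
    [+] components/                              
    [+] static/                                  
    [+] scripts/                                 
                                                 
                                                 
                                                 
                                                 
                                                 
                                                 
                                                 
                                                 
                                                 
                                                 
                                                 
                                                 
                                                 
                                                 
                                                 
                                                 
                                                 
                                                 


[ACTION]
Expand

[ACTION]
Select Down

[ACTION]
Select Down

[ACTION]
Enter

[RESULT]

  [-] workspace/                                 
    logger.js                                    
  > [-] components/                              
      [+] api/                                   
      [+] api/                                   
      cache.css                                  
      [+] src/                                   
      [+] core/                                  
    [+] static/                                  
    [+] scripts/                                 
                                                 
                                                 
                                                 
                                                 
                                                 
                                                 
                                                 
                                                 
                                                 
                                                 
                                                 
                                                 
                                                 


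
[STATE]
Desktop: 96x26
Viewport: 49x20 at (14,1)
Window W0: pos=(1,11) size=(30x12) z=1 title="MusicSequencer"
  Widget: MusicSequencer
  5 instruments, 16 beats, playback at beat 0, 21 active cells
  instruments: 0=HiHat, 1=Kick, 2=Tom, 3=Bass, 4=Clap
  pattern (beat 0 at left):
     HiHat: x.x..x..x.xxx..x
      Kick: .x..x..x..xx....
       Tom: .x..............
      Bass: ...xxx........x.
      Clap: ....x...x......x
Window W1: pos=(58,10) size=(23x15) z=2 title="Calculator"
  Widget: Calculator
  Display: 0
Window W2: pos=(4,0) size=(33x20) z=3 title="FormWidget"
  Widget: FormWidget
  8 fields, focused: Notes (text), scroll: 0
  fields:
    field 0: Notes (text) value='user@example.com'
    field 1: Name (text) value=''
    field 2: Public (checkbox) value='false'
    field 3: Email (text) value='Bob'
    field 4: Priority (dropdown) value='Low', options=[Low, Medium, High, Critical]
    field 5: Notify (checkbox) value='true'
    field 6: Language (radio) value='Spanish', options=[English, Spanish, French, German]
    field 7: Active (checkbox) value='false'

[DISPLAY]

et                    ┃                          
──────────────────────┨                          
     [user@example.co]┃                          
     [               ]┃                          
     [ ]              ┃                          
     [Bob            ]┃                          
y:   [Low           ▼]┃                          
     [x]              ┃                          
e:   ( ) English  (●) ┃                          
     [ ]              ┃                     ┏━━━━
                      ┃                     ┃ Cal
                      ┃                     ┠────
                      ┃                     ┃    
                      ┃                     ┃┌───
                      ┃                     ┃│ 7 
                      ┃                     ┃├───
                      ┃                     ┃│ 4 
                      ┃                     ┃├───
━━━━━━━━━━━━━━━━━━━━━━┛                     ┃│ 1 
                ┃                           ┃├───


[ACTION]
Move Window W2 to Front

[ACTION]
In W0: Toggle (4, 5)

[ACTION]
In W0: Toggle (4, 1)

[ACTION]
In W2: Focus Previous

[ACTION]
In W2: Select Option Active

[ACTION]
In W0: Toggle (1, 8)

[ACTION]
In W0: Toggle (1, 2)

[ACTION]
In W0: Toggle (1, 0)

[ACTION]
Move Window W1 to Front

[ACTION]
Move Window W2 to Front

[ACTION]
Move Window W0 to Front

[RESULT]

et                    ┃                          
──────────────────────┨                          
     [user@example.co]┃                          
     [               ]┃                          
     [ ]              ┃                          
     [Bob            ]┃                          
y:   [Low           ▼]┃                          
     [x]              ┃                          
e:   ( ) English  (●) ┃                          
     [ ]              ┃                     ┏━━━━
━━━━━━━━━━━━━━━━┓     ┃                     ┃ Cal
cer             ┃     ┃                     ┠────
────────────────┨     ┃                     ┃    
6789012345      ┃     ┃                     ┃┌───
··█·███··█      ┃     ┃                     ┃│ 7 
·██·██····      ┃     ┃                     ┃├───
··········      ┃     ┃                     ┃│ 4 
········█·      ┃     ┃                     ┃├───
··█······█      ┃━━━━━┛                     ┃│ 1 
                ┃                           ┃├───


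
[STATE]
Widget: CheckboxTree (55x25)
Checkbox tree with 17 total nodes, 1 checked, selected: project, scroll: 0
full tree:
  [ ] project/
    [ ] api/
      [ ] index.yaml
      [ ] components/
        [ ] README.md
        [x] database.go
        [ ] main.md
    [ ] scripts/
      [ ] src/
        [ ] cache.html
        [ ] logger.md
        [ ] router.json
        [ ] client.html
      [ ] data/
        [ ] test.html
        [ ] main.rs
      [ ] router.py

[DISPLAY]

>[-] project/                                          
   [-] api/                                            
     [ ] index.yaml                                    
     [-] components/                                   
       [ ] README.md                                   
       [x] database.go                                 
       [ ] main.md                                     
   [ ] scripts/                                        
     [ ] src/                                          
       [ ] cache.html                                  
       [ ] logger.md                                   
       [ ] router.json                                 
       [ ] client.html                                 
     [ ] data/                                         
       [ ] test.html                                   
       [ ] main.rs                                     
     [ ] router.py                                     
                                                       
                                                       
                                                       
                                                       
                                                       
                                                       
                                                       
                                                       


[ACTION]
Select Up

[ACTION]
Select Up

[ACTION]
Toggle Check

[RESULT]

>[x] project/                                          
   [x] api/                                            
     [x] index.yaml                                    
     [x] components/                                   
       [x] README.md                                   
       [x] database.go                                 
       [x] main.md                                     
   [x] scripts/                                        
     [x] src/                                          
       [x] cache.html                                  
       [x] logger.md                                   
       [x] router.json                                 
       [x] client.html                                 
     [x] data/                                         
       [x] test.html                                   
       [x] main.rs                                     
     [x] router.py                                     
                                                       
                                                       
                                                       
                                                       
                                                       
                                                       
                                                       
                                                       


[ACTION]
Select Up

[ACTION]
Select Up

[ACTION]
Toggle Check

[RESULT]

>[ ] project/                                          
   [ ] api/                                            
     [ ] index.yaml                                    
     [ ] components/                                   
       [ ] README.md                                   
       [ ] database.go                                 
       [ ] main.md                                     
   [ ] scripts/                                        
     [ ] src/                                          
       [ ] cache.html                                  
       [ ] logger.md                                   
       [ ] router.json                                 
       [ ] client.html                                 
     [ ] data/                                         
       [ ] test.html                                   
       [ ] main.rs                                     
     [ ] router.py                                     
                                                       
                                                       
                                                       
                                                       
                                                       
                                                       
                                                       
                                                       


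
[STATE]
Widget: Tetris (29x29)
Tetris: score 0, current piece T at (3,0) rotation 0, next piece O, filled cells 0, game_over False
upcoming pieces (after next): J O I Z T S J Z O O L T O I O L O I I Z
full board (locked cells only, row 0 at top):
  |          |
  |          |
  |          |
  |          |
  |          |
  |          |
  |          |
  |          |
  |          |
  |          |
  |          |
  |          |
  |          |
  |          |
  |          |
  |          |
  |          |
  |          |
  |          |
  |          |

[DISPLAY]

    ▒     │Next:             
   ▒▒▒    │▓▓                
          │▓▓                
          │                  
          │                  
          │                  
          │Score:            
          │0                 
          │                  
          │                  
          │                  
          │                  
          │                  
          │                  
          │                  
          │                  
          │                  
          │                  
          │                  
          │                  
          │                  
          │                  
          │                  
          │                  
          │                  
          │                  
          │                  
          │                  
          │                  


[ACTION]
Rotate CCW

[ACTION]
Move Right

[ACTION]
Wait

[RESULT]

          │Next:             
     ▒    │▓▓                
    ▒▒    │▓▓                
     ▒    │                  
          │                  
          │                  
          │Score:            
          │0                 
          │                  
          │                  
          │                  
          │                  
          │                  
          │                  
          │                  
          │                  
          │                  
          │                  
          │                  
          │                  
          │                  
          │                  
          │                  
          │                  
          │                  
          │                  
          │                  
          │                  
          │                  


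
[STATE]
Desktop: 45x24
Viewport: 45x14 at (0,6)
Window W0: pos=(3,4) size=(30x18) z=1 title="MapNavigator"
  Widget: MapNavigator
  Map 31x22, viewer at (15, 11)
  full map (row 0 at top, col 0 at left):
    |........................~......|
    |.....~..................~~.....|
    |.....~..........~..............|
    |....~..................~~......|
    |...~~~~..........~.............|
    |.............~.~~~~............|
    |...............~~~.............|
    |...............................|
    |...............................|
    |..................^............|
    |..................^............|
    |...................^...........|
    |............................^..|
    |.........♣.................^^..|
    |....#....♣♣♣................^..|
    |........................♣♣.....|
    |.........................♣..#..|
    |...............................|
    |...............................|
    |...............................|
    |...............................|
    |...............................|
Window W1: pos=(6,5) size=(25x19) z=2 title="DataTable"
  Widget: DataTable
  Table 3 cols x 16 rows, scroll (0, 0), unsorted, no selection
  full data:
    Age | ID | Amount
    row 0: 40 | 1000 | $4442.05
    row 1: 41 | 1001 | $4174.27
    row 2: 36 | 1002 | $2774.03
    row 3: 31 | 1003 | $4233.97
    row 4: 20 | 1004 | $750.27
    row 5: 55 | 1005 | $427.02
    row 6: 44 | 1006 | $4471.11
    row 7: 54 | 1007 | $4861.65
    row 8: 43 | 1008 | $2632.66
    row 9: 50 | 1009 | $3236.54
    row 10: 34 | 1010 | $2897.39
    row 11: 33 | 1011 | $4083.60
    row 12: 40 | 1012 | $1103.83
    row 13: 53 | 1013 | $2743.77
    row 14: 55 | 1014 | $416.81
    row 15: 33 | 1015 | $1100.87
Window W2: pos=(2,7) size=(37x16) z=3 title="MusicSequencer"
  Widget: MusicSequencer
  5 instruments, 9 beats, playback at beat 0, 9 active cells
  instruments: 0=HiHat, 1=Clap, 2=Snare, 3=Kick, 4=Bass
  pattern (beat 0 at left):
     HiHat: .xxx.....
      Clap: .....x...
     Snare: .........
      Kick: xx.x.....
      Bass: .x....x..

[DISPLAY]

   ┠──┃ DataTable             ┃─┨            
  ┏━━━━━━━━━━━━━━━━━━━━━━━━━━━━━━━━━━━┓      
  ┃ MusicSequencer                    ┃      
  ┠───────────────────────────────────┨      
  ┃      ▼12345678                    ┃      
  ┃ HiHat·███·····                    ┃      
  ┃  Clap·····█···                    ┃      
  ┃ Snare·········                    ┃      
  ┃  Kick██·█·····                    ┃      
  ┃  Bass·█····█··                    ┃      
  ┃                                   ┃      
  ┃                                   ┃      
  ┃                                   ┃      
  ┃                                   ┃      


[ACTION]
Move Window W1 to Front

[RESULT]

   ┠──┃ DataTable             ┃─┨            
  ┏━━━┠───────────────────────┨━━━━━━━┓      
  ┃ Mu┃Age│ID  │Amount        ┃       ┃      
  ┠───┃───┼────┼────────      ┃───────┨      
  ┃   ┃40 │1000│$4442.05      ┃       ┃      
  ┃ Hi┃41 │1001│$4174.27      ┃       ┃      
  ┃  C┃36 │1002│$2774.03      ┃       ┃      
  ┃ Sn┃31 │1003│$4233.97      ┃       ┃      
  ┃  K┃20 │1004│$750.27       ┃       ┃      
  ┃  B┃55 │1005│$427.02       ┃       ┃      
  ┃   ┃44 │1006│$4471.11      ┃       ┃      
  ┃   ┃54 │1007│$4861.65      ┃       ┃      
  ┃   ┃43 │1008│$2632.66      ┃       ┃      
  ┃   ┃50 │1009│$3236.54      ┃       ┃      


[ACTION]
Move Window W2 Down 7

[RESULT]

   ┠──┃ DataTable             ┃─┨            
   ┃..┠───────────────────────┨.┃            
  ┏━━━┃Age│ID  │Amount        ┃━━━━━━━┓      
  ┃ Mu┃───┼────┼────────      ┃       ┃      
  ┠───┃40 │1000│$4442.05      ┃───────┨      
  ┃   ┃41 │1001│$4174.27      ┃       ┃      
  ┃ Hi┃36 │1002│$2774.03      ┃       ┃      
  ┃  C┃31 │1003│$4233.97      ┃       ┃      
  ┃ Sn┃20 │1004│$750.27       ┃       ┃      
  ┃  K┃55 │1005│$427.02       ┃       ┃      
  ┃  B┃44 │1006│$4471.11      ┃       ┃      
  ┃   ┃54 │1007│$4861.65      ┃       ┃      
  ┃   ┃43 │1008│$2632.66      ┃       ┃      
  ┃   ┃50 │1009│$3236.54      ┃       ┃      


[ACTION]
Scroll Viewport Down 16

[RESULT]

  ┠───┃40 │1000│$4442.05      ┃───────┨      
  ┃   ┃41 │1001│$4174.27      ┃       ┃      
  ┃ Hi┃36 │1002│$2774.03      ┃       ┃      
  ┃  C┃31 │1003│$4233.97      ┃       ┃      
  ┃ Sn┃20 │1004│$750.27       ┃       ┃      
  ┃  K┃55 │1005│$427.02       ┃       ┃      
  ┃  B┃44 │1006│$4471.11      ┃       ┃      
  ┃   ┃54 │1007│$4861.65      ┃       ┃      
  ┃   ┃43 │1008│$2632.66      ┃       ┃      
  ┃   ┃50 │1009│$3236.54      ┃       ┃      
  ┃   ┃34 │1010│$2897.39      ┃       ┃      
  ┃   ┃33 │1011│$4083.60      ┃       ┃      
  ┃   ┃40 │1012│$1103.83      ┃       ┃      
  ┗━━━┗━━━━━━━━━━━━━━━━━━━━━━━┛━━━━━━━┛      


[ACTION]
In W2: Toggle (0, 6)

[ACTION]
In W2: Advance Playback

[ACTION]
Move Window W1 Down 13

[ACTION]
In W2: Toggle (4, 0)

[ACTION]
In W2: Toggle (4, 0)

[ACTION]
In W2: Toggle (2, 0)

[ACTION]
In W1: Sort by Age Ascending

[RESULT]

  ┠───┃20 │1004│$750.27       ┃───────┨      
  ┃   ┃31 │1003│$4233.97      ┃       ┃      
  ┃ Hi┃33 │1011│$4083.60      ┃       ┃      
  ┃  C┃33 │1015│$1100.87      ┃       ┃      
  ┃ Sn┃34 │1010│$2897.39      ┃       ┃      
  ┃  K┃36 │1002│$2774.03      ┃       ┃      
  ┃  B┃40 │1000│$4442.05      ┃       ┃      
  ┃   ┃40 │1012│$1103.83      ┃       ┃      
  ┃   ┃41 │1001│$4174.27      ┃       ┃      
  ┃   ┃43 │1008│$2632.66      ┃       ┃      
  ┃   ┃44 │1006│$4471.11      ┃       ┃      
  ┃   ┃50 │1009│$3236.54      ┃       ┃      
  ┃   ┃53 │1013│$2743.77      ┃       ┃      
  ┗━━━┗━━━━━━━━━━━━━━━━━━━━━━━┛━━━━━━━┛      


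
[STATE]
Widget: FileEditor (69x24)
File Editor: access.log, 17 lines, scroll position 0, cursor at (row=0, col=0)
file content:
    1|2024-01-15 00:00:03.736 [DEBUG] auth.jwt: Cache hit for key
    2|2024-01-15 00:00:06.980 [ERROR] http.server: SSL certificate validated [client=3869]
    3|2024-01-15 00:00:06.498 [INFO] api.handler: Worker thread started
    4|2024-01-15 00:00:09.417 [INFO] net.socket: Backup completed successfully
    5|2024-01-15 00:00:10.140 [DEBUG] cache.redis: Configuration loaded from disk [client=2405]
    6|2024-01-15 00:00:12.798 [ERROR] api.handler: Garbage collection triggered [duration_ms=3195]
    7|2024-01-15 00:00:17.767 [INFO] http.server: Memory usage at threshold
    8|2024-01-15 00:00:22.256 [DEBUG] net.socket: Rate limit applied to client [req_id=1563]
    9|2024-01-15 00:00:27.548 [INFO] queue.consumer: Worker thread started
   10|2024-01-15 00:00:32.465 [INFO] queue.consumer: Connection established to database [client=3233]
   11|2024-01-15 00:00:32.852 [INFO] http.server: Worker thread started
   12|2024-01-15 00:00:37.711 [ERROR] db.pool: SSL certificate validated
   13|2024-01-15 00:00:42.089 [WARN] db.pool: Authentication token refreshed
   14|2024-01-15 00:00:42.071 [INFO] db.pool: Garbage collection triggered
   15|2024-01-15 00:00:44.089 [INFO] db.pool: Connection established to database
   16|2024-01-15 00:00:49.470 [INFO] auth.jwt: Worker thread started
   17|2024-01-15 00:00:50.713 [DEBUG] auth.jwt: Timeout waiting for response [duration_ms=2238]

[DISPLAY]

█024-01-15 00:00:03.736 [DEBUG] auth.jwt: Cache hit for key         ▲
2024-01-15 00:00:06.980 [ERROR] http.server: SSL certificate validat█
2024-01-15 00:00:06.498 [INFO] api.handler: Worker thread started   ░
2024-01-15 00:00:09.417 [INFO] net.socket: Backup completed successf░
2024-01-15 00:00:10.140 [DEBUG] cache.redis: Configuration loaded fr░
2024-01-15 00:00:12.798 [ERROR] api.handler: Garbage collection trig░
2024-01-15 00:00:17.767 [INFO] http.server: Memory usage at threshol░
2024-01-15 00:00:22.256 [DEBUG] net.socket: Rate limit applied to cl░
2024-01-15 00:00:27.548 [INFO] queue.consumer: Worker thread started░
2024-01-15 00:00:32.465 [INFO] queue.consumer: Connection establishe░
2024-01-15 00:00:32.852 [INFO] http.server: Worker thread started   ░
2024-01-15 00:00:37.711 [ERROR] db.pool: SSL certificate validated  ░
2024-01-15 00:00:42.089 [WARN] db.pool: Authentication token refresh░
2024-01-15 00:00:42.071 [INFO] db.pool: Garbage collection triggered░
2024-01-15 00:00:44.089 [INFO] db.pool: Connection established to da░
2024-01-15 00:00:49.470 [INFO] auth.jwt: Worker thread started      ░
2024-01-15 00:00:50.713 [DEBUG] auth.jwt: Timeout waiting for respon░
                                                                    ░
                                                                    ░
                                                                    ░
                                                                    ░
                                                                    ░
                                                                    ░
                                                                    ▼


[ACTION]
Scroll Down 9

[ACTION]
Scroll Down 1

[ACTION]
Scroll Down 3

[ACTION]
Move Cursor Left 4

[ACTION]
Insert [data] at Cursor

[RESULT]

data█024-01-15 00:00:03.736 [DEBUG] auth.jwt: Cache hit for key     ▲
2024-01-15 00:00:06.980 [ERROR] http.server: SSL certificate validat█
2024-01-15 00:00:06.498 [INFO] api.handler: Worker thread started   ░
2024-01-15 00:00:09.417 [INFO] net.socket: Backup completed successf░
2024-01-15 00:00:10.140 [DEBUG] cache.redis: Configuration loaded fr░
2024-01-15 00:00:12.798 [ERROR] api.handler: Garbage collection trig░
2024-01-15 00:00:17.767 [INFO] http.server: Memory usage at threshol░
2024-01-15 00:00:22.256 [DEBUG] net.socket: Rate limit applied to cl░
2024-01-15 00:00:27.548 [INFO] queue.consumer: Worker thread started░
2024-01-15 00:00:32.465 [INFO] queue.consumer: Connection establishe░
2024-01-15 00:00:32.852 [INFO] http.server: Worker thread started   ░
2024-01-15 00:00:37.711 [ERROR] db.pool: SSL certificate validated  ░
2024-01-15 00:00:42.089 [WARN] db.pool: Authentication token refresh░
2024-01-15 00:00:42.071 [INFO] db.pool: Garbage collection triggered░
2024-01-15 00:00:44.089 [INFO] db.pool: Connection established to da░
2024-01-15 00:00:49.470 [INFO] auth.jwt: Worker thread started      ░
2024-01-15 00:00:50.713 [DEBUG] auth.jwt: Timeout waiting for respon░
                                                                    ░
                                                                    ░
                                                                    ░
                                                                    ░
                                                                    ░
                                                                    ░
                                                                    ▼
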